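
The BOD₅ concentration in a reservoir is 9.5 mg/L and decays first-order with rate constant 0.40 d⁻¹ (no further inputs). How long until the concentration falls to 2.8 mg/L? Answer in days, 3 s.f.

3.05 d

t = ln(C₀/C)/k = ln(9.5/2.8)/0.40 = 1.222/0.40 = 3.054 d.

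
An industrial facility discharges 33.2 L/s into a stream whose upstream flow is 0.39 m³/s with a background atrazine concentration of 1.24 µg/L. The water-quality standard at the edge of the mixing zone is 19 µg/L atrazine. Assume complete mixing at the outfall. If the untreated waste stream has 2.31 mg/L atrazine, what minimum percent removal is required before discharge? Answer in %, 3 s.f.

90.1 %

33.2 L/s = 0.0332 m³/s.
1.24 µg/L = 0.00124 mg/L.
19 µg/L = 0.019 mg/L.
Mass balance: 0.019·0.4232 = 0.0332·Cₑ + 0.39·0.00124.
Cₑ = (0.008041 − 0.0004836) / 0.0332 = 0.2276 mg/L.
Required removal = 1 − 0.2276/2.31 = 90.15 %.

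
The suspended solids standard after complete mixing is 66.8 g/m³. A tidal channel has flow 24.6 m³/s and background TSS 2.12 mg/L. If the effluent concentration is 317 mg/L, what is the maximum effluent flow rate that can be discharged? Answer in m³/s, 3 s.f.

Mass balance at complete mixing: C_std·(Q_w + Q_r) = Q_w·C_e + Q_r·C_b.
Rearranging, Q_w = Q_r·(C_std − C_b)/(C_e − C_std) = 24.6·(66.8 − 2.12) / (317 − 66.8) = 6.359 m³/s.

6.36 m³/s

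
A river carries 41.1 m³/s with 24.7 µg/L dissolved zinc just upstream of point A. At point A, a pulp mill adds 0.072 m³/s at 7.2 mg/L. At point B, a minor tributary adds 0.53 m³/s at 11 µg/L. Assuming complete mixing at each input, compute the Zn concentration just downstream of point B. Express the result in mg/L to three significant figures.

0.0369 mg/L

24.7 µg/L = 0.0247 mg/L.
After input A: C = (41.1·0.0247 + 0.072·7.2) / 41.17 = 0.03725 mg/L.
11 µg/L = 0.011 mg/L.
After input B: C = (41.17·0.03725 + 0.53·0.011) / 41.7 = 0.03691 mg/L.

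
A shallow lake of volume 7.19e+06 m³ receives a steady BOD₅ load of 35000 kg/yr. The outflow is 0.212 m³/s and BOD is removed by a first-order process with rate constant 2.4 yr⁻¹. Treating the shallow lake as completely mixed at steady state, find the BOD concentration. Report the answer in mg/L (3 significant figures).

Outflow Q = 0.212 m³/s × 3.156e+07 s/yr = 6.69e+06 m³/yr.
Steady-state CSTR mass balance: W = Q·C + k·V·C, so C = W/(Q + kV).
Q + kV = 6.69e+06 + 2.4·7.19e+06 = 2.395e+07 m³/yr.
C = 35000/2.395e+07 = 0.001462 kg/m³ = 1.462 mg/L.

1.46 mg/L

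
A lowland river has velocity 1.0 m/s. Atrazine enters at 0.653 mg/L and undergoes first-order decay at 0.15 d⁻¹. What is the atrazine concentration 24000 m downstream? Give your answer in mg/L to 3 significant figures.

0.626 mg/L

Travel time t = 24000 m / 1.0 m/s = 2.4e+04/1.0 = 2.4e+04 s = 0.2778 d.
First-order decay: C = 0.653·exp(−0.15·0.2778) = 0.653·0.9592 = 0.6264 mg/L.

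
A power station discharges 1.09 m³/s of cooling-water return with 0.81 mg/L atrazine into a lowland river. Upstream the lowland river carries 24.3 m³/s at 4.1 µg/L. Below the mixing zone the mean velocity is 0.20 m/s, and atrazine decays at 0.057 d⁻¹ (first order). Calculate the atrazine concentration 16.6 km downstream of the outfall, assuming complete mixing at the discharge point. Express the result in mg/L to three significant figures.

0.0366 mg/L

4.1 µg/L = 0.0041 mg/L.
After complete mixing, C₀ = (1.09·0.81 + 24.3·0.0041) / 25.39 = 0.0387 mg/L.
Travel time t = 1.66e+04 m / 0.20 m/s = 8.3e+04 s = 0.9606 d.
C = 0.0387·exp(−0.057·0.9606) = 0.0387·0.9467 = 0.03664 mg/L.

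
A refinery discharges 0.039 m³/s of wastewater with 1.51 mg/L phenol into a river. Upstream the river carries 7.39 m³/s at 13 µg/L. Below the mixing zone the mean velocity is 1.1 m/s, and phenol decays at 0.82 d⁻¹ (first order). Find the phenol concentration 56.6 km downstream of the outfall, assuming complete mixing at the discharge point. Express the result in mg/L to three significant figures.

0.0128 mg/L

13 µg/L = 0.013 mg/L.
After complete mixing, C₀ = (0.039·1.51 + 7.39·0.013) / 7.429 = 0.02086 mg/L.
Travel time t = 5.66e+04 m / 1.1 m/s = 5.145e+04 s = 0.5955 d.
C = 0.02086·exp(−0.82·0.5955) = 0.02086·0.6136 = 0.0128 mg/L.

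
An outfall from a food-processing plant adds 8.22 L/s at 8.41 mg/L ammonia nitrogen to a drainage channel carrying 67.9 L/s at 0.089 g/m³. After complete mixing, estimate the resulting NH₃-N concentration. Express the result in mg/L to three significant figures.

0.988 mg/L

8.22 L/s = 0.00822 m³/s.
67.9 L/s = 0.0679 m³/s.
Conservation of mass across the mixing zone: C = (0.00822·8.41 + 0.0679·0.089) / (0.00822 + 0.0679) = 0.07517/0.07612 = 0.9876 mg/L.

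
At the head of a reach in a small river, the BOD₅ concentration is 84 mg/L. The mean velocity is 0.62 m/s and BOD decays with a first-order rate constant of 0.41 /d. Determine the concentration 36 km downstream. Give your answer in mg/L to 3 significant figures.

Travel time t = 36 km / 0.62 m/s = 3.6e+04/0.62 = 5.806e+04 s = 0.672 d.
First-order decay: C = 84·exp(−0.41·0.672) = 84·0.7592 = 63.77 mg/L.

63.8 mg/L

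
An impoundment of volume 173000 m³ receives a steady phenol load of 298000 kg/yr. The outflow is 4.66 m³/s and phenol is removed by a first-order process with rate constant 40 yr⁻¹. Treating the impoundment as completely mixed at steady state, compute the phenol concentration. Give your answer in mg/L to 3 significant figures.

Outflow Q = 4.66 m³/s × 3.156e+07 s/yr = 1.471e+08 m³/yr.
Steady-state CSTR mass balance: W = Q·C + k·V·C, so C = W/(Q + kV).
Q + kV = 1.471e+08 + 40·173000 = 1.54e+08 m³/yr.
C = 298000/1.54e+08 = 0.001935 kg/m³ = 1.935 mg/L.

1.94 mg/L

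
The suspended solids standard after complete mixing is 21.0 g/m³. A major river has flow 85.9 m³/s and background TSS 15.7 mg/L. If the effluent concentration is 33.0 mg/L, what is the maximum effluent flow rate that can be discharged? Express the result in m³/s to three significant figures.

37.9 m³/s

Mass balance at complete mixing: C_std·(Q_w + Q_r) = Q_w·C_e + Q_r·C_b.
Rearranging, Q_w = Q_r·(C_std − C_b)/(C_e − C_std) = 85.9·(21 − 15.7) / (33 − 21) = 37.94 m³/s.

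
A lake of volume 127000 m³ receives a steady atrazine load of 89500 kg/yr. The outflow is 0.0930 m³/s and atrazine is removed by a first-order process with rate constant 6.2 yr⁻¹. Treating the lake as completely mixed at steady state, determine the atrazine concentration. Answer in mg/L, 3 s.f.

Outflow Q = 0.0930 m³/s × 3.156e+07 s/yr = 2.935e+06 m³/yr.
Steady-state CSTR mass balance: W = Q·C + k·V·C, so C = W/(Q + kV).
Q + kV = 2.935e+06 + 6.2·127000 = 3.722e+06 m³/yr.
C = 89500/3.722e+06 = 0.02404 kg/m³ = 24.04 mg/L.

24.0 mg/L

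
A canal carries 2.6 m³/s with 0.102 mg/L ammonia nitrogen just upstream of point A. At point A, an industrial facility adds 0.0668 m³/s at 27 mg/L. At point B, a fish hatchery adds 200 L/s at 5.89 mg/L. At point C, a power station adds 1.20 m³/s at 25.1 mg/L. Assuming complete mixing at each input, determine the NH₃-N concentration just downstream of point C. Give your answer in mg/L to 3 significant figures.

After input A: C = (2.6·0.102 + 0.0668·27) / 2.667 = 0.7758 mg/L.
200 L/s = 0.2 m³/s.
After input B: C = (2.667·0.7758 + 0.2·5.89) / 2.867 = 1.133 mg/L.
After input C: C = (2.867·1.133 + 1.2·25.1) / 4.067 = 8.205 mg/L.

8.20 mg/L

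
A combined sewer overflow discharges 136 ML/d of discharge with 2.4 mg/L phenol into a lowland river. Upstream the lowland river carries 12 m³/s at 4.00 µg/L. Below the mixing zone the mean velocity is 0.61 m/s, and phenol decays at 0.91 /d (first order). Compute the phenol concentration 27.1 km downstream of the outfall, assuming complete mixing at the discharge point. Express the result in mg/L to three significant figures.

0.177 mg/L

136 ML/d = 1.574 m³/s.
4.00 µg/L = 0.004 mg/L.
After complete mixing, C₀ = (1.574·2.4 + 12·0.004) / 13.57 = 0.2818 mg/L.
Travel time t = 2.71e+04 m / 0.61 m/s = 4.443e+04 s = 0.5142 d.
C = 0.2818·exp(−0.91·0.5142) = 0.2818·0.6263 = 0.1765 mg/L.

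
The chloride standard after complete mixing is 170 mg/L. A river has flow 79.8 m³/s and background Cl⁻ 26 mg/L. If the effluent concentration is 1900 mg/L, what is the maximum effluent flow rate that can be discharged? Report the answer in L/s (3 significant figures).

Mass balance at complete mixing: C_std·(Q_w + Q_r) = Q_w·C_e + Q_r·C_b.
Rearranging, Q_w = Q_r·(C_std − C_b)/(C_e − C_std) = 79.8·(170 − 26) / (1900 − 170) = 6.642 m³/s.
= 6642 L/s.

6640 L/s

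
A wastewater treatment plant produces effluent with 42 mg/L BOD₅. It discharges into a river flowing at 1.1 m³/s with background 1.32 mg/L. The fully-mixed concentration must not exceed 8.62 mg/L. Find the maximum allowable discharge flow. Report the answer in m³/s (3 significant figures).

Mass balance at complete mixing: C_std·(Q_w + Q_r) = Q_w·C_e + Q_r·C_b.
Rearranging, Q_w = Q_r·(C_std − C_b)/(C_e − C_std) = 1.1·(8.62 − 1.32) / (42 − 8.62) = 0.2406 m³/s.

0.241 m³/s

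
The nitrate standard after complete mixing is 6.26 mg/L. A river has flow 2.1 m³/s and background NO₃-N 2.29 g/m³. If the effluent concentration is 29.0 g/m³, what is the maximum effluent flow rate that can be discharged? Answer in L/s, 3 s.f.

Mass balance at complete mixing: C_std·(Q_w + Q_r) = Q_w·C_e + Q_r·C_b.
Rearranging, Q_w = Q_r·(C_std − C_b)/(C_e − C_std) = 2.1·(6.26 − 2.29) / (29 − 6.26) = 0.3666 m³/s.
= 366.6 L/s.

367 L/s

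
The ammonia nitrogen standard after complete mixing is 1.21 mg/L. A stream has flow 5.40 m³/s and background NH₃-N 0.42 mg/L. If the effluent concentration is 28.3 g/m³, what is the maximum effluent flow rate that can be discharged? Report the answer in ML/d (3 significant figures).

Mass balance at complete mixing: C_std·(Q_w + Q_r) = Q_w·C_e + Q_r·C_b.
Rearranging, Q_w = Q_r·(C_std − C_b)/(C_e − C_std) = 5.40·(1.21 − 0.42) / (28.3 − 1.21) = 0.1575 m³/s.
= 13.61 ML/d.

13.6 ML/d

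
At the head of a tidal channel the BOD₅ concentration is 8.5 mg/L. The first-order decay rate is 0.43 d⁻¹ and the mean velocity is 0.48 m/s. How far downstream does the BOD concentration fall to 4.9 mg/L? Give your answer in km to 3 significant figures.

From C = C₀·e^(−kt), t = ln(C₀/C)/k = ln(8.5/4.9)/0.43 = 0.5508/0.43 = 1.281 d.
Distance = v·t = 0.48 m/s × 1.107e+05 s = 5.313e+04 m = 53.13 km.

53.1 km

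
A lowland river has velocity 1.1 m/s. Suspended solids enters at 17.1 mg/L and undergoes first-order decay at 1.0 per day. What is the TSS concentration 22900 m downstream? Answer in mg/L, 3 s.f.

13.4 mg/L

Travel time t = 22900 m / 1.1 m/s = 2.29e+04/1.1 = 2.082e+04 s = 0.241 d.
First-order decay: C = 17.1·exp(−1.0·0.241) = 17.1·0.7859 = 13.44 mg/L.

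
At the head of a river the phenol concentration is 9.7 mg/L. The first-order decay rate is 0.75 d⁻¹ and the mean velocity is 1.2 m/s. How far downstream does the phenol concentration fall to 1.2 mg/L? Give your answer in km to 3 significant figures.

289 km

From C = C₀·e^(−kt), t = ln(C₀/C)/k = ln(9.7/1.2)/0.75 = 2.09/0.75 = 2.786 d.
Distance = v·t = 1.2 m/s × 2.407e+05 s = 2.889e+05 m = 288.9 km.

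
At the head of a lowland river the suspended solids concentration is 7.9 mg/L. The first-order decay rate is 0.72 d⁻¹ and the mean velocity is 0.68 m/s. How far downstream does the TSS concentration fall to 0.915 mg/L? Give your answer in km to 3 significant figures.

From C = C₀·e^(−kt), t = ln(C₀/C)/k = ln(7.9/0.915)/0.72 = 2.156/0.72 = 2.994 d.
Distance = v·t = 0.68 m/s × 2.587e+05 s = 1.759e+05 m = 175.9 km.

176 km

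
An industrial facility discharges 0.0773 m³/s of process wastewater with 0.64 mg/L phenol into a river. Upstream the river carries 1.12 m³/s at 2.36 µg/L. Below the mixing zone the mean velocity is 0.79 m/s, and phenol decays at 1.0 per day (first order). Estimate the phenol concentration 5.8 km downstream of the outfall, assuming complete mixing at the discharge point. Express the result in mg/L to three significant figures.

0.0400 mg/L

2.36 µg/L = 0.00236 mg/L.
After complete mixing, C₀ = (0.0773·0.64 + 1.12·0.00236) / 1.197 = 0.04353 mg/L.
Travel time t = 5800 m / 0.79 m/s = 7342 s = 0.08497 d.
C = 0.04353·exp(−1.0·0.08497) = 0.04353·0.9185 = 0.03998 mg/L.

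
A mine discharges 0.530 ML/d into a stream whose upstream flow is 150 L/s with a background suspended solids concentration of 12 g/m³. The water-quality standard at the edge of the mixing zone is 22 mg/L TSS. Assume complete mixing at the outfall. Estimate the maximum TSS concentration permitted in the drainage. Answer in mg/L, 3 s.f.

0.530 ML/d = 0.006134 m³/s.
150 L/s = 0.15 m³/s.
Mass balance: 22·0.1561 = 0.006134·Cₑ + 0.15·12.
Cₑ = (3.435 − 1.8) / 0.006134 = 266.5 mg/L.

267 mg/L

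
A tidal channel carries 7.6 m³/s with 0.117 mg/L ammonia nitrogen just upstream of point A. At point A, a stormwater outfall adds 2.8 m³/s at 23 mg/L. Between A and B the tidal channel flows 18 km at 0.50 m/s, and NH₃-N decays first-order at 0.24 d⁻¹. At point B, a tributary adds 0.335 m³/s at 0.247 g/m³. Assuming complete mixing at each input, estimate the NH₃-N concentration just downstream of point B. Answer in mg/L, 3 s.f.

After input A: C = (7.6·0.117 + 2.8·23) / 10.4 = 6.278 mg/L.
Over the 18 km reach to input B (t = 3.6e+04 s = 0.4167 d), decay gives C = 6.278·exp(−0.24·0.4167) = 5.68 mg/L.
After input B: C = (10.4·5.68 + 0.335·0.247) / 10.73 = 5.511 mg/L.

5.51 mg/L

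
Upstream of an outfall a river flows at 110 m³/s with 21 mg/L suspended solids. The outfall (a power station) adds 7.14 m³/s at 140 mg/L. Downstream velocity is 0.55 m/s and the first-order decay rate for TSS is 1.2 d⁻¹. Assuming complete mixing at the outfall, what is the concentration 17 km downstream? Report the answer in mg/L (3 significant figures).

18.4 mg/L

After complete mixing, C₀ = (7.14·140 + 110·21) / 117.1 = 28.25 mg/L.
Travel time t = 1.7e+04 m / 0.55 m/s = 3.091e+04 s = 0.3577 d.
C = 28.25·exp(−1.2·0.3577) = 28.25·0.651 = 18.39 mg/L.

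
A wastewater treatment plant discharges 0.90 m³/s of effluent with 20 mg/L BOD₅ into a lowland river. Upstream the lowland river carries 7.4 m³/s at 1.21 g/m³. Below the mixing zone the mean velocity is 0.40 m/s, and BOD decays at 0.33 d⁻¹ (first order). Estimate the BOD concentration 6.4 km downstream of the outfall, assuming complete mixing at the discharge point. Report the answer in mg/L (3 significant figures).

3.05 mg/L

After complete mixing, C₀ = (0.9·20 + 7.4·1.21) / 8.3 = 3.247 mg/L.
Travel time t = 6400 m / 0.40 m/s = 1.6e+04 s = 0.1852 d.
C = 3.247·exp(−0.33·0.1852) = 3.247·0.9407 = 3.055 mg/L.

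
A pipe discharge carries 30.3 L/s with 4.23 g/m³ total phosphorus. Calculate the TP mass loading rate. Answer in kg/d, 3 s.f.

30.3 L/s = 0.0303 m³/s.
Mass flux = Q·C = 0.0303 m³/s × 4.23 g/m³ = 0.1282 g/s.
= 0.1282 g/s × 86.4 = 11.07 kg/d.

11.1 kg/d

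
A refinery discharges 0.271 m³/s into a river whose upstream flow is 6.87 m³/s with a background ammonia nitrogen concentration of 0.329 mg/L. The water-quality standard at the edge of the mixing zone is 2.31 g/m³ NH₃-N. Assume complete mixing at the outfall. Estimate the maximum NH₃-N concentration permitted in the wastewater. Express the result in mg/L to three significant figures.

52.5 mg/L

Mass balance: 2.31·7.141 = 0.271·Cₑ + 6.87·0.329.
Cₑ = (16.5 − 2.26) / 0.271 = 52.53 mg/L.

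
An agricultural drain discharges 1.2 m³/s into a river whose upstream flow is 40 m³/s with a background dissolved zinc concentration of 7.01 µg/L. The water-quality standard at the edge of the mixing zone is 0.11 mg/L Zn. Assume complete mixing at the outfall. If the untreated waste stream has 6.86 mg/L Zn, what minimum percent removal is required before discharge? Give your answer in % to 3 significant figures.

48.4 %

7.01 µg/L = 0.00701 mg/L.
Mass balance: 0.11·41.2 = 1.2·Cₑ + 40·0.00701.
Cₑ = (4.532 − 0.2804) / 1.2 = 3.543 mg/L.
Required removal = 1 − 3.543/6.86 = 48.35 %.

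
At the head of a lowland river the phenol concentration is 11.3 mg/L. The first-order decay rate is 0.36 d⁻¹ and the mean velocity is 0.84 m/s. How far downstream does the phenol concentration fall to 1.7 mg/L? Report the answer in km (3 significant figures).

From C = C₀·e^(−kt), t = ln(C₀/C)/k = ln(11.3/1.7)/0.36 = 1.894/0.36 = 5.262 d.
Distance = v·t = 0.84 m/s × 4.546e+05 s = 3.819e+05 m = 381.9 km.

382 km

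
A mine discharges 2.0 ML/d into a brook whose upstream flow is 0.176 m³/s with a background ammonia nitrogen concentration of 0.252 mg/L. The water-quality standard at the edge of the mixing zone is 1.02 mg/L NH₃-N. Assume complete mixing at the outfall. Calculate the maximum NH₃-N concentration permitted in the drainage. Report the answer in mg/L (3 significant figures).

6.86 mg/L

2.0 ML/d = 0.02315 m³/s.
Mass balance: 1.02·0.1991 = 0.02315·Cₑ + 0.176·0.252.
Cₑ = (0.2031 − 0.04435) / 0.02315 = 6.859 mg/L.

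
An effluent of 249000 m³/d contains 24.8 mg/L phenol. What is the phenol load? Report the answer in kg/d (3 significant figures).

249000 m³/d = 2.882 m³/s.
Mass flux = Q·C = 2.882 m³/s × 24.8 g/m³ = 71.47 g/s.
= 71.47 g/s × 86.4 = 6175 kg/d.

6180 kg/d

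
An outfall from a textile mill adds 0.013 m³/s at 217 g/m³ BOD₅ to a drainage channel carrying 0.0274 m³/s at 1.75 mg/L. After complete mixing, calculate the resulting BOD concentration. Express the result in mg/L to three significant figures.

71.0 mg/L

Flow-weighted mixing gives C = (0.013·217 + 0.0274·1.75) / (0.013 + 0.0274) = 2.869/0.0404 = 71.01 mg/L.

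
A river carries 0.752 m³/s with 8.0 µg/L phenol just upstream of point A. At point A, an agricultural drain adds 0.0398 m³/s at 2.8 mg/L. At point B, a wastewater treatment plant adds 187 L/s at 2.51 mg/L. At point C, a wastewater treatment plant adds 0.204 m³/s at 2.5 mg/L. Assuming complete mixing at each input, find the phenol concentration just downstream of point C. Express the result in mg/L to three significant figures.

8.0 µg/L = 0.008 mg/L.
After input A: C = (0.752·0.008 + 0.0398·2.8) / 0.7918 = 0.1483 mg/L.
187 L/s = 0.187 m³/s.
After input B: C = (0.7918·0.1483 + 0.187·2.51) / 0.9788 = 0.5995 mg/L.
After input C: C = (0.9788·0.5995 + 0.204·2.5) / 1.183 = 0.9273 mg/L.

0.927 mg/L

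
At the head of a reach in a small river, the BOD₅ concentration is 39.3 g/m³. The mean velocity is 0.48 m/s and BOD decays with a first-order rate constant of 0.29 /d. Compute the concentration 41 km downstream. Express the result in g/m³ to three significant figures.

29.5 g/m³

Travel time t = 41 km / 0.48 m/s = 4.1e+04/0.48 = 8.542e+04 s = 0.9886 d.
First-order decay: C = 39.3·exp(−0.29·0.9886) = 39.3·0.7507 = 29.5 g/m³.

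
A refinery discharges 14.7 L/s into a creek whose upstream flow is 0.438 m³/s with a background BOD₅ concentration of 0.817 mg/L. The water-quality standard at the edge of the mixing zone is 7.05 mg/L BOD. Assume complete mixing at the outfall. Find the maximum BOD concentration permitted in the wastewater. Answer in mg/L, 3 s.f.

193 mg/L

14.7 L/s = 0.0147 m³/s.
Mass balance: 7.05·0.4527 = 0.0147·Cₑ + 0.438·0.817.
Cₑ = (3.192 − 0.3578) / 0.0147 = 192.8 mg/L.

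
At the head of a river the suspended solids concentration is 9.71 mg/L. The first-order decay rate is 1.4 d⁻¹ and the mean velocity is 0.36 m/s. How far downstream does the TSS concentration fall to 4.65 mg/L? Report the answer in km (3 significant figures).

From C = C₀·e^(−kt), t = ln(C₀/C)/k = ln(9.71/4.65)/1.4 = 0.7363/1.4 = 0.5259 d.
Distance = v·t = 0.36 m/s × 4.544e+04 s = 1.636e+04 m = 16.36 km.

16.4 km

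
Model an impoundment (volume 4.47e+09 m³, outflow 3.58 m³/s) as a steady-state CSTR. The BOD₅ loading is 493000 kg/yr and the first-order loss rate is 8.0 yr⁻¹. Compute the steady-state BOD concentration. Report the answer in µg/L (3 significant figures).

Outflow Q = 3.58 m³/s × 3.156e+07 s/yr = 1.13e+08 m³/yr.
Steady-state CSTR mass balance: W = Q·C + k·V·C, so C = W/(Q + kV).
Q + kV = 1.13e+08 + 8.0·4.47e+09 = 3.587e+10 m³/yr.
C = 493000/3.587e+10 = 1.374e-05 kg/m³ = 0.01374 mg/L = 13.74 µg/L.

13.7 µg/L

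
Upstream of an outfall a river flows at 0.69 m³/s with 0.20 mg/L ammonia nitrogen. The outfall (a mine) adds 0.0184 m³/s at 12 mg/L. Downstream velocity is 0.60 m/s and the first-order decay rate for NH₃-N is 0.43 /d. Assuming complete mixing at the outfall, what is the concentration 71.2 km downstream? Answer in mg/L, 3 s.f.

0.281 mg/L

After complete mixing, C₀ = (0.0184·12 + 0.69·0.2) / 0.7084 = 0.5065 mg/L.
Travel time t = 7.12e+04 m / 0.60 m/s = 1.187e+05 s = 1.373 d.
C = 0.5065·exp(−0.43·1.373) = 0.5065·0.554 = 0.2806 mg/L.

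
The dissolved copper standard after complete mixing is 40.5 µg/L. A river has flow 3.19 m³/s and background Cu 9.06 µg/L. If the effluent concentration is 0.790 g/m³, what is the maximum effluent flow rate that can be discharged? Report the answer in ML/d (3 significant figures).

11.6 ML/d

9.06 µg/L = 0.00906 mg/L.
40.5 µg/L = 0.0405 mg/L.
Mass balance at complete mixing: C_std·(Q_w + Q_r) = Q_w·C_e + Q_r·C_b.
Rearranging, Q_w = Q_r·(C_std − C_b)/(C_e − C_std) = 3.19·(0.0405 − 0.00906) / (0.79 − 0.0405) = 0.1338 m³/s.
= 11.56 ML/d.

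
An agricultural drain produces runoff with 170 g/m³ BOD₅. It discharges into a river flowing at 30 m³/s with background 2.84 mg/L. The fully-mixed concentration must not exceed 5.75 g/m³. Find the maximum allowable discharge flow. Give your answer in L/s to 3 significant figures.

532 L/s

Mass balance at complete mixing: C_std·(Q_w + Q_r) = Q_w·C_e + Q_r·C_b.
Rearranging, Q_w = Q_r·(C_std − C_b)/(C_e − C_std) = 30·(5.75 − 2.84) / (170 − 5.75) = 0.5315 m³/s.
= 531.5 L/s.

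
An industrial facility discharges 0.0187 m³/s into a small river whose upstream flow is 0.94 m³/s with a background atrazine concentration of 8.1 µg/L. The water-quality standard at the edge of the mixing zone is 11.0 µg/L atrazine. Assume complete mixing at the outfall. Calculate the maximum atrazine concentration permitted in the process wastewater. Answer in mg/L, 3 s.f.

0.157 mg/L

8.1 µg/L = 0.0081 mg/L.
11.0 µg/L = 0.011 mg/L.
Mass balance: 0.011·0.9587 = 0.0187·Cₑ + 0.94·0.0081.
Cₑ = (0.01055 − 0.007614) / 0.0187 = 0.1568 mg/L.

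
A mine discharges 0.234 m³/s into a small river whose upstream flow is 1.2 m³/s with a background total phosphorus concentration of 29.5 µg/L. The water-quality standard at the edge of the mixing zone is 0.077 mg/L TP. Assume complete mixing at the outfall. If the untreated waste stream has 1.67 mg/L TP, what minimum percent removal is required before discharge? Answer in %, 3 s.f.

80.8 %

29.5 µg/L = 0.0295 mg/L.
Mass balance: 0.077·1.434 = 0.234·Cₑ + 1.2·0.0295.
Cₑ = (0.1104 − 0.0354) / 0.234 = 0.3206 mg/L.
Required removal = 1 − 0.3206/1.67 = 80.8 %.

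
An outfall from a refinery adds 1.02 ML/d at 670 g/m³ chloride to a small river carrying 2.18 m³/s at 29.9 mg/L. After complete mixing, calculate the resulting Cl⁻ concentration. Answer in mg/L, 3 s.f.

1.02 ML/d = 0.01181 m³/s.
Flow-weighted mixing gives C = (0.01181·670 + 2.18·29.9) / (0.01181 + 2.18) = 73.09/2.192 = 33.35 mg/L.

33.3 mg/L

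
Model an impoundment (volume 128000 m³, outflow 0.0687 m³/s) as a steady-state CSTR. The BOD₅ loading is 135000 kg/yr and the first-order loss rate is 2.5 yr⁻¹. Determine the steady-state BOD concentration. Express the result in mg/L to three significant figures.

54.3 mg/L

Outflow Q = 0.0687 m³/s × 3.156e+07 s/yr = 2.168e+06 m³/yr.
Steady-state CSTR mass balance: W = Q·C + k·V·C, so C = W/(Q + kV).
Q + kV = 2.168e+06 + 2.5·128000 = 2.488e+06 m³/yr.
C = 135000/2.488e+06 = 0.05426 kg/m³ = 54.26 mg/L.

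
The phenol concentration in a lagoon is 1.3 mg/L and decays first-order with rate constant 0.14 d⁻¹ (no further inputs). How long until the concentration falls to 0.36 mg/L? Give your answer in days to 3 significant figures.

t = ln(C₀/C)/k = ln(1.3/0.36)/0.14 = 1.284/0.14 = 9.172 d.

9.17 d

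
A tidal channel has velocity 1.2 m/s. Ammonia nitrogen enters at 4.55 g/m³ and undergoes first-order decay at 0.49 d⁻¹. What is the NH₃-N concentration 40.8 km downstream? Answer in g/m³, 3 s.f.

Travel time t = 40.8 km / 1.2 m/s = 4.08e+04/1.2 = 3.4e+04 s = 0.3935 d.
First-order decay: C = 4.55·exp(−0.49·0.3935) = 4.55·0.8246 = 3.752 g/m³.

3.75 g/m³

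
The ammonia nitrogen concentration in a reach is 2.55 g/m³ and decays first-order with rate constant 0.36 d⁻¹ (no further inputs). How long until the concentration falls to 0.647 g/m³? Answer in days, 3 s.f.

t = ln(C₀/C)/k = ln(2.55/0.647)/0.36 = 1.372/0.36 = 3.81 d.

3.81 d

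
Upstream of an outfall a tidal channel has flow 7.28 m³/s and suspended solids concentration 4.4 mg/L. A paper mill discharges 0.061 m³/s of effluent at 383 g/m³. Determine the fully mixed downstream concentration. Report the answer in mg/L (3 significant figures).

7.55 mg/L

Conservation of mass across the mixing zone: C = (0.061·383 + 7.28·4.4) / (0.061 + 7.28) = 55.4/7.341 = 7.546 mg/L.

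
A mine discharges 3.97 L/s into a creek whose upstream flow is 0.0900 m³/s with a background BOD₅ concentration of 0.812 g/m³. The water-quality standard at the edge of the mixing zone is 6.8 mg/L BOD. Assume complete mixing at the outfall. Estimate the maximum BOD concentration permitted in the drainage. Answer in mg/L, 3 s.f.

143 mg/L

3.97 L/s = 0.00397 m³/s.
Mass balance: 6.8·0.09397 = 0.00397·Cₑ + 0.09·0.812.
Cₑ = (0.639 − 0.07308) / 0.00397 = 142.5 mg/L.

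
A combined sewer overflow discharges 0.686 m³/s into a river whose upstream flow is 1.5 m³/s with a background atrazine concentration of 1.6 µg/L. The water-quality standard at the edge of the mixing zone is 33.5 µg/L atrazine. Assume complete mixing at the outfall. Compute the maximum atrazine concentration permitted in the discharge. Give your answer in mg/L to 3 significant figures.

0.103 mg/L

1.6 µg/L = 0.0016 mg/L.
33.5 µg/L = 0.0335 mg/L.
Mass balance: 0.0335·2.186 = 0.686·Cₑ + 1.5·0.0016.
Cₑ = (0.07323 − 0.0024) / 0.686 = 0.1033 mg/L.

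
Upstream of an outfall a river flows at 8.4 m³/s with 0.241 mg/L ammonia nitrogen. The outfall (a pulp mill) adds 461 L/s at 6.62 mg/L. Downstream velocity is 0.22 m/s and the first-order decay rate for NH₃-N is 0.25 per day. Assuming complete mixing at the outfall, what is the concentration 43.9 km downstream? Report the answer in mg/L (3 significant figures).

461 L/s = 0.461 m³/s.
After complete mixing, C₀ = (0.461·6.62 + 8.4·0.241) / 8.861 = 0.5729 mg/L.
Travel time t = 4.39e+04 m / 0.22 m/s = 1.995e+05 s = 2.31 d.
C = 0.5729·exp(−0.25·2.31) = 0.5729·0.5614 = 0.3216 mg/L.

0.322 mg/L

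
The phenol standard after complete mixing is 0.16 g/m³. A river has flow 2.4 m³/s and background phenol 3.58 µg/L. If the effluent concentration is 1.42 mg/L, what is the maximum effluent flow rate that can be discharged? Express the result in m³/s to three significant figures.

3.58 µg/L = 0.00358 mg/L.
Mass balance at complete mixing: C_std·(Q_w + Q_r) = Q_w·C_e + Q_r·C_b.
Rearranging, Q_w = Q_r·(C_std − C_b)/(C_e − C_std) = 2.4·(0.16 − 0.00358) / (1.42 − 0.16) = 0.2979 m³/s.

0.298 m³/s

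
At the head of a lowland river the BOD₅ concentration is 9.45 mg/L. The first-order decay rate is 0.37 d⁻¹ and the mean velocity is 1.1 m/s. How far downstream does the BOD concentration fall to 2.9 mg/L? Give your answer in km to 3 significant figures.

From C = C₀·e^(−kt), t = ln(C₀/C)/k = ln(9.45/2.9)/0.37 = 1.181/0.37 = 3.193 d.
Distance = v·t = 1.1 m/s × 2.759e+05 s = 3.034e+05 m = 303.4 km.

303 km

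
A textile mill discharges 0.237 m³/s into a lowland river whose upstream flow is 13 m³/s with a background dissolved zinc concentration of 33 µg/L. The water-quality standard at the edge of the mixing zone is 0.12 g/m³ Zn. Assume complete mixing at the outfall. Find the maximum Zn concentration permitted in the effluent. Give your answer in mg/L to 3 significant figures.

33 µg/L = 0.033 mg/L.
Mass balance: 0.12·13.24 = 0.237·Cₑ + 13·0.033.
Cₑ = (1.588 − 0.429) / 0.237 = 4.892 mg/L.

4.89 mg/L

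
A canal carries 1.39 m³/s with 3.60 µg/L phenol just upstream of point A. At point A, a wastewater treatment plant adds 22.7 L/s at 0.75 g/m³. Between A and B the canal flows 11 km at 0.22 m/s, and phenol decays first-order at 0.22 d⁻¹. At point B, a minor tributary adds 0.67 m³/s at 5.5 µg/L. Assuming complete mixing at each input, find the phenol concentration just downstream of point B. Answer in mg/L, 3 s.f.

3.60 µg/L = 0.0036 mg/L.
22.7 L/s = 0.0227 m³/s.
After input A: C = (1.39·0.0036 + 0.0227·0.75) / 1.413 = 0.01559 mg/L.
Over the 11 km reach to input B (t = 5e+04 s = 0.5787 d), decay gives C = 0.01559·exp(−0.22·0.5787) = 0.01373 mg/L.
5.5 µg/L = 0.0055 mg/L.
After input B: C = (1.413·0.01373 + 0.67·0.0055) / 2.083 = 0.01108 mg/L.

0.0111 mg/L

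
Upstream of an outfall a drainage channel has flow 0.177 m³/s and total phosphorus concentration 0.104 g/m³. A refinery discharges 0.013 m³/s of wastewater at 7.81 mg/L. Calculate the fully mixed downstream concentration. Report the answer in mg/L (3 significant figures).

By mass balance at complete mixing, C = (0.013·7.81 + 0.177·0.104) / (0.013 + 0.177) = 0.1199/0.19 = 0.6313 mg/L.

0.631 mg/L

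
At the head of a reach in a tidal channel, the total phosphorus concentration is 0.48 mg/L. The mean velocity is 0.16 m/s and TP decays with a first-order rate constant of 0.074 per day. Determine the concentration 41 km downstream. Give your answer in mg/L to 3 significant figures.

0.385 mg/L

Travel time t = 41 km / 0.16 m/s = 4.1e+04/0.16 = 2.562e+05 s = 2.966 d.
First-order decay: C = 0.48·exp(−0.074·2.966) = 0.48·0.8029 = 0.3854 mg/L.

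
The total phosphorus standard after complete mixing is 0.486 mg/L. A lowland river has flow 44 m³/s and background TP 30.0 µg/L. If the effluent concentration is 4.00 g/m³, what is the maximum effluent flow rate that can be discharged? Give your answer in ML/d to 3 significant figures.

493 ML/d

30.0 µg/L = 0.03 mg/L.
Mass balance at complete mixing: C_std·(Q_w + Q_r) = Q_w·C_e + Q_r·C_b.
Rearranging, Q_w = Q_r·(C_std − C_b)/(C_e − C_std) = 44·(0.486 − 0.03) / (4 − 0.486) = 5.71 m³/s.
= 493.3 ML/d.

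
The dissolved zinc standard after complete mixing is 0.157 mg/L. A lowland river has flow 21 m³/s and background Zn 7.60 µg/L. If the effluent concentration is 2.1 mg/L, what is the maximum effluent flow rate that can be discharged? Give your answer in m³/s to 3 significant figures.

1.61 m³/s

7.60 µg/L = 0.0076 mg/L.
Mass balance at complete mixing: C_std·(Q_w + Q_r) = Q_w·C_e + Q_r·C_b.
Rearranging, Q_w = Q_r·(C_std − C_b)/(C_e − C_std) = 21·(0.157 − 0.0076) / (2.1 − 0.157) = 1.615 m³/s.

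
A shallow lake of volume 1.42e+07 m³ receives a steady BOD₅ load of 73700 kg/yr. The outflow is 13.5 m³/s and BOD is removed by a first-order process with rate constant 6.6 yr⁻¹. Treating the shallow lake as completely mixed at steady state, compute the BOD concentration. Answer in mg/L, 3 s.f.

0.142 mg/L

Outflow Q = 13.5 m³/s × 3.156e+07 s/yr = 4.26e+08 m³/yr.
Steady-state CSTR mass balance: W = Q·C + k·V·C, so C = W/(Q + kV).
Q + kV = 4.26e+08 + 6.6·1.42e+07 = 5.197e+08 m³/yr.
C = 73700/5.197e+08 = 0.0001418 kg/m³ = 0.1418 mg/L.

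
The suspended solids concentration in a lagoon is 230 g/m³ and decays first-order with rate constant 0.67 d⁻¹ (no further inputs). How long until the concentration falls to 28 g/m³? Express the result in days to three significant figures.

3.14 d

t = ln(C₀/C)/k = ln(230/28)/0.67 = 2.106/0.67 = 3.143 d.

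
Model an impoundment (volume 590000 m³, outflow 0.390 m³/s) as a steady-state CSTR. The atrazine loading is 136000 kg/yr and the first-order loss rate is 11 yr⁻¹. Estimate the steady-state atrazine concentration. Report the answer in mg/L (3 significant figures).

7.24 mg/L

Outflow Q = 0.390 m³/s × 3.156e+07 s/yr = 1.231e+07 m³/yr.
Steady-state CSTR mass balance: W = Q·C + k·V·C, so C = W/(Q + kV).
Q + kV = 1.231e+07 + 11·590000 = 1.88e+07 m³/yr.
C = 136000/1.88e+07 = 0.007235 kg/m³ = 7.235 mg/L.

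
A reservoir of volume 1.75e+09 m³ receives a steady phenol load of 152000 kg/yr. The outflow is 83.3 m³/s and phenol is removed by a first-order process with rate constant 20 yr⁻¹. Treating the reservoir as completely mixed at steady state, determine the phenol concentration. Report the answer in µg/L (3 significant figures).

4.04 µg/L

Outflow Q = 83.3 m³/s × 3.156e+07 s/yr = 2.629e+09 m³/yr.
Steady-state CSTR mass balance: W = Q·C + k·V·C, so C = W/(Q + kV).
Q + kV = 2.629e+09 + 20·1.75e+09 = 3.763e+10 m³/yr.
C = 152000/3.763e+10 = 4.039e-06 kg/m³ = 0.004039 mg/L = 4.039 µg/L.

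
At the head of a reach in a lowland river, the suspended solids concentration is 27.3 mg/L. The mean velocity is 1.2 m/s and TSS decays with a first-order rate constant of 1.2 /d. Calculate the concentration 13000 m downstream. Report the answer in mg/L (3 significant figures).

Travel time t = 13000 m / 1.2 m/s = 1.3e+04/1.2 = 1.083e+04 s = 0.1254 d.
First-order decay: C = 27.3·exp(−1.2·0.1254) = 27.3·0.8603 = 23.49 mg/L.

23.5 mg/L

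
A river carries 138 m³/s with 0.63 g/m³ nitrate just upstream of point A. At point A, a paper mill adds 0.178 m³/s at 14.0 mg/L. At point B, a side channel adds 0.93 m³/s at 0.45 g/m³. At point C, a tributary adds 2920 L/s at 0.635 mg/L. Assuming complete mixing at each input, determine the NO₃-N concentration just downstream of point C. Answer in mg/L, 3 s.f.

After input A: C = (138·0.63 + 0.178·14) / 138.2 = 0.6472 mg/L.
After input B: C = (138.2·0.6472 + 0.93·0.45) / 139.1 = 0.6459 mg/L.
2920 L/s = 2.92 m³/s.
After input C: C = (139.1·0.6459 + 2.92·0.635) / 142 = 0.6457 mg/L.

0.646 mg/L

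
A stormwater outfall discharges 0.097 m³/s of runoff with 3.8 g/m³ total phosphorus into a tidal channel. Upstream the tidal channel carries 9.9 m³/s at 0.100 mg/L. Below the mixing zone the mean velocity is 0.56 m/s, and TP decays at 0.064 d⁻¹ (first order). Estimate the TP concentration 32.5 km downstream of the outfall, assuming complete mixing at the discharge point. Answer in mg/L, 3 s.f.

After complete mixing, C₀ = (0.097·3.8 + 9.9·0.1) / 9.997 = 0.1359 mg/L.
Travel time t = 3.25e+04 m / 0.56 m/s = 5.804e+04 s = 0.6717 d.
C = 0.1359·exp(−0.064·0.6717) = 0.1359·0.9579 = 0.1302 mg/L.

0.130 mg/L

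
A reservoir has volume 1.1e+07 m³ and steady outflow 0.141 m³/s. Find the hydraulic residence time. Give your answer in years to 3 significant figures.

Q = 0.141 m³/s × 3.156e+07 s/yr = 4.45e+06 m³/yr.
Hydraulic residence time τ = V/Q = 1.1e+07/4.45e+06 = 2.472 yr.

2.47 yr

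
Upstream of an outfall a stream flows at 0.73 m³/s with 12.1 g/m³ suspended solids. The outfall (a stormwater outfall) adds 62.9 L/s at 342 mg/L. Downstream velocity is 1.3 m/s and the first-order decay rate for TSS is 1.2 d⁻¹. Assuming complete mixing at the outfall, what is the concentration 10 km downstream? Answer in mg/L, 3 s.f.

62.9 L/s = 0.0629 m³/s.
After complete mixing, C₀ = (0.0629·342 + 0.73·12.1) / 0.7929 = 38.27 mg/L.
Travel time t = 1e+04 m / 1.3 m/s = 7692 s = 0.08903 d.
C = 38.27·exp(−1.2·0.08903) = 38.27·0.8987 = 34.39 mg/L.

34.4 mg/L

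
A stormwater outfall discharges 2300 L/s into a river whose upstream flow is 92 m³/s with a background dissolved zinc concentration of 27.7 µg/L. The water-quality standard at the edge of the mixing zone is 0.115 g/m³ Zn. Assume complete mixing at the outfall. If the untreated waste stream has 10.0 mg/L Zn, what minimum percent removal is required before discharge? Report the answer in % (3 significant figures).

63.9 %

2300 L/s = 2.3 m³/s.
27.7 µg/L = 0.0277 mg/L.
Mass balance: 0.115·94.3 = 2.3·Cₑ + 92·0.0277.
Cₑ = (10.84 − 2.548) / 2.3 = 3.607 mg/L.
Required removal = 1 − 3.607/10.0 = 63.93 %.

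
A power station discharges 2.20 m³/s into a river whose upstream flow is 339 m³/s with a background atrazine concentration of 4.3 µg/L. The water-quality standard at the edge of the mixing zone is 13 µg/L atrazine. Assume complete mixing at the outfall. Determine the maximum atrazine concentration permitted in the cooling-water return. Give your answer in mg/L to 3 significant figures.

1.35 mg/L

4.3 µg/L = 0.0043 mg/L.
13 µg/L = 0.013 mg/L.
Mass balance: 0.013·341.2 = 2.2·Cₑ + 339·0.0043.
Cₑ = (4.436 − 1.458) / 2.2 = 1.354 mg/L.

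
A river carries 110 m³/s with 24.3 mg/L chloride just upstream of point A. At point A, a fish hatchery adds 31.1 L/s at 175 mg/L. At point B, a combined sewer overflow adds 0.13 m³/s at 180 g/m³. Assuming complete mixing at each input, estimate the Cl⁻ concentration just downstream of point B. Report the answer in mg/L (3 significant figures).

24.5 mg/L

31.1 L/s = 0.0311 m³/s.
After input A: C = (110·24.3 + 0.0311·175) / 110 = 24.34 mg/L.
After input B: C = (110·24.34 + 0.13·180) / 110.2 = 24.53 mg/L.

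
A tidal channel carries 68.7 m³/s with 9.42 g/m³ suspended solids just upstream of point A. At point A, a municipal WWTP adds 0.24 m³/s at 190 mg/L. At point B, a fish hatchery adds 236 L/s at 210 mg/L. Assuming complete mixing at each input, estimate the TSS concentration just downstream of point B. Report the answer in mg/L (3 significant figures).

10.7 mg/L

After input A: C = (68.7·9.42 + 0.24·190) / 68.94 = 10.05 mg/L.
236 L/s = 0.236 m³/s.
After input B: C = (68.94·10.05 + 0.236·210) / 69.18 = 10.73 mg/L.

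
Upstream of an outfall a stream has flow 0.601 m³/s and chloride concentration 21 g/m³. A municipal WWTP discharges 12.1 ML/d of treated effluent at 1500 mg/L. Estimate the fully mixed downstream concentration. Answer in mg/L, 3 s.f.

12.1 ML/d = 0.14 m³/s.
Flow-weighted mixing gives C = (0.14·1500 + 0.601·21) / (0.14 + 0.601) = 222.7/0.741 = 300.5 mg/L.

301 mg/L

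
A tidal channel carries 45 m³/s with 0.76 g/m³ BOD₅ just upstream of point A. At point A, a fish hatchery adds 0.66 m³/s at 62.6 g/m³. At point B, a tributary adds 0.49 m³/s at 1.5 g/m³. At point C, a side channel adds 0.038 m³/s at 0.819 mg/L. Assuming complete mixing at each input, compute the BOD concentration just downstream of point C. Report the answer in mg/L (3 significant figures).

After input A: C = (45·0.76 + 0.66·62.6) / 45.66 = 1.654 mg/L.
After input B: C = (45.66·1.654 + 0.49·1.5) / 46.15 = 1.652 mg/L.
After input C: C = (46.15·1.652 + 0.038·0.819) / 46.19 = 1.652 mg/L.

1.65 mg/L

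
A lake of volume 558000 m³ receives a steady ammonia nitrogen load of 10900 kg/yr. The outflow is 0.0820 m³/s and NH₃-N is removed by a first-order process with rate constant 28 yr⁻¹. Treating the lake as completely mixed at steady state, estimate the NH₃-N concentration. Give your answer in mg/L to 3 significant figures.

0.599 mg/L

Outflow Q = 0.0820 m³/s × 3.156e+07 s/yr = 2.588e+06 m³/yr.
Steady-state CSTR mass balance: W = Q·C + k·V·C, so C = W/(Q + kV).
Q + kV = 2.588e+06 + 28·558000 = 1.821e+07 m³/yr.
C = 10900/1.821e+07 = 0.0005985 kg/m³ = 0.5985 mg/L.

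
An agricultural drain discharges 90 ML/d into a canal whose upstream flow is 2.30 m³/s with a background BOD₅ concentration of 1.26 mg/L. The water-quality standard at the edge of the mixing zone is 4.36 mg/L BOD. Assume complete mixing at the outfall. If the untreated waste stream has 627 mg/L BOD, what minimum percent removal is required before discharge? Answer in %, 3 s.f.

90 ML/d = 1.042 m³/s.
Mass balance: 4.36·3.342 = 1.042·Cₑ + 2.3·1.26.
Cₑ = (14.57 − 2.898) / 1.042 = 11.2 mg/L.
Required removal = 1 − 11.2/627 = 98.21 %.

98.2 %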